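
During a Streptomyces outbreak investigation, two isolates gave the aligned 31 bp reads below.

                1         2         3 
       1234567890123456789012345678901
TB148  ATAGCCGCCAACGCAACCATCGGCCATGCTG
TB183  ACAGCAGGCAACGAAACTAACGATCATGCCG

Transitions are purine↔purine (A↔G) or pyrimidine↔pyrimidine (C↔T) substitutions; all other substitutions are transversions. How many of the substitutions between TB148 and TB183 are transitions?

5

Differing sites — 2:T/C (Ti); 6:C/A (Tv); 8:C/G (Tv); 14:C/A (Tv); 18:C/T (Ti); 20:T/A (Tv); 23:G/A (Ti); 24:C/T (Ti); 30:T/C (Ti).
Of the 9 differences, 5 transitions and 4 transversions, so the answer is 5.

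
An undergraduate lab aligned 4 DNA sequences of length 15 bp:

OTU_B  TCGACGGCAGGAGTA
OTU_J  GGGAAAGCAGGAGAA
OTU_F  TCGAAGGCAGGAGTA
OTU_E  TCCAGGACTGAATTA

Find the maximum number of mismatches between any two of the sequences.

10

Pairwise Hamming distances:
  OTU_B vs OTU_J: 5
  OTU_B vs OTU_F: 1
  OTU_B vs OTU_E: 6
  OTU_J vs OTU_F: 4
  OTU_J vs OTU_E: 10
  OTU_F vs OTU_E: 6
The largest is 10, between OTU_J and OTU_E.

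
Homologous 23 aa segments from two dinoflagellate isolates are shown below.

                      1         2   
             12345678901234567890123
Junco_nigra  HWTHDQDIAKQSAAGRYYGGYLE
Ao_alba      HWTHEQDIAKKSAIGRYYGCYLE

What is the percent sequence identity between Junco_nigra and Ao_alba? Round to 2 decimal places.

82.61%

Differing sites — 5:D/E; 11:Q/K; 14:A/I; 20:G/C.
19 of the 23 sites match, so the percent identity is 19/23 × 100 = 82.61%.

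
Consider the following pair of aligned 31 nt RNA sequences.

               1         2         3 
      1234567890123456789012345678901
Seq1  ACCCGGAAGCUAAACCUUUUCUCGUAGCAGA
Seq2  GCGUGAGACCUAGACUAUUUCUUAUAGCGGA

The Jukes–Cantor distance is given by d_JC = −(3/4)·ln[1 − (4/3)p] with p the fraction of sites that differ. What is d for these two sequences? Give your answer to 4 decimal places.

Mismatches occur at site 1 (A→G), site 3 (C→G), site 4 (C→U), site 6 (G→A), site 7 (A→G), site 9 (G→C), site 13 (A→G), site 16 (C→U), site 17 (U→A), site 23 (C→U), site 24 (G→A), site 29 (A→G).
p = 12/31 = 0.387097.
d = −0.75 · ln(1 − (4/3)·0.387097) = −0.75 · ln(0.483871) = −0.75 · (-0.725937) = 0.5445.

0.5445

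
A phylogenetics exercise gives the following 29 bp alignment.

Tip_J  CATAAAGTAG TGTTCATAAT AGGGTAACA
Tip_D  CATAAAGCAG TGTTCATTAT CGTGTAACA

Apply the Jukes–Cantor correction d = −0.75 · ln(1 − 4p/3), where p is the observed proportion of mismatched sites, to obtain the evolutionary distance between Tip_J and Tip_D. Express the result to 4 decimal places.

Differing sites — 8:T/C; 18:A/T; 21:A/C; 23:G/T.
p = 4/29 = 0.137931.
d = −0.75 · ln(1 − (4/3)·0.137931) = −0.75 · ln(0.816092) = −0.75 · (-0.203228) = 0.1524.

0.1524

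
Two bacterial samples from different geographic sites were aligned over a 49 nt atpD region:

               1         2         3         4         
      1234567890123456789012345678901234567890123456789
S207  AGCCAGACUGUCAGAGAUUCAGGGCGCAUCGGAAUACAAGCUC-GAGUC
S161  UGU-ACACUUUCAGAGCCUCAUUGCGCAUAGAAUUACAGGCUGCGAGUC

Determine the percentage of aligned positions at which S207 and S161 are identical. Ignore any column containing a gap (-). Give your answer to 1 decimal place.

72.3%

Excluding the 2 gap columns leaves 47 comparable sites.
Differing sites — 1:A/U; 3:C/U; 6:G/C; 10:G/U; 17:A/C; 18:U/C; 22:G/U; 23:G/U; 30:C/A; 32:G/A; 34:A/U; 39:A/G; 43:C/G.
34 of the 47 comparable sites match, so the percent identity is 34/47 × 100 = 72.3%.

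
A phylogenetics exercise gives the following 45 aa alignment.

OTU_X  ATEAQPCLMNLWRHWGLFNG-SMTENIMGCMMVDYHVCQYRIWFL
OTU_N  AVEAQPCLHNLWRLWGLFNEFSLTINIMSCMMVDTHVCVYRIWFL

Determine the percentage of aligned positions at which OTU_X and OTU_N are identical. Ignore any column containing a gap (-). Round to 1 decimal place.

Excluding the 1 gap column leaves 44 comparable sites.
Differing sites — 2:T/V; 9:M/H; 14:H/L; 20:G/E; 23:M/L; 25:E/I; 29:G/S; 35:Y/T; 39:Q/V.
35 of the 44 comparable sites match, so the percent identity is 35/44 × 100 = 79.5%.

79.5%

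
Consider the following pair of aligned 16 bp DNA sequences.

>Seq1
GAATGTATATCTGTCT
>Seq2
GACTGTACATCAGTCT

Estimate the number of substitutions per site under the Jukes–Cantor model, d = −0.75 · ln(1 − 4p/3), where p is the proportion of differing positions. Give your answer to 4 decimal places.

The sequences differ at positions 3 (A/C), 8 (T/C), 12 (T/A).
p = 3/16 = 0.187500.
d = −0.75 · ln(1 − (4/3)·0.187500) = −0.75 · ln(0.750000) = −0.75 · (-0.287682) = 0.2158.

0.2158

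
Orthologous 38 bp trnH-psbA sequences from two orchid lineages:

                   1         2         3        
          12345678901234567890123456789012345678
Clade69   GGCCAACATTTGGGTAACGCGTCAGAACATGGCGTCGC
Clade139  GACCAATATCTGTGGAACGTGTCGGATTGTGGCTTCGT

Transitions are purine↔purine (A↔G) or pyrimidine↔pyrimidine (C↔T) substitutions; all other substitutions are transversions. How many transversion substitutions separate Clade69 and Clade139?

The sequences differ at positions 2 (G/A, transition), 7 (C/T, transition), 10 (T/C, transition), 13 (G/T, transversion), 15 (T/G, transversion), 20 (C/T, transition), 24 (A/G, transition), 27 (A/T, transversion), 28 (C/T, transition), 29 (A/G, transition), 34 (G/T, transversion), 38 (C/T, transition).
Of the 12 differences, 8 transitions and 4 transversions, so the answer is 4.

4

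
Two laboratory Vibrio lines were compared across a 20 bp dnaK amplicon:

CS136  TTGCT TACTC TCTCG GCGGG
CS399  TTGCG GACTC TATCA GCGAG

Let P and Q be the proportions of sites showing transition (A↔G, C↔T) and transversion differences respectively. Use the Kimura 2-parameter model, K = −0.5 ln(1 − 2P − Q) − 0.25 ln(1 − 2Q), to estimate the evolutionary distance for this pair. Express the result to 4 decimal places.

Differing sites — 5:T/G (Tv); 6:T/G (Tv); 12:C/A (Tv); 15:G/A (Ti); 19:G/A (Ti).
Of the 5 differences, 2 transitions and 3 transversions over 20 sites: P = 2/20 = 0.100000, Q = 3/20 = 0.150000.
d = −0.5·ln(0.650000) − 0.25·ln(0.700000) = −0.5·(-0.430783) − 0.25·(-0.356675) = 0.3046.

0.3046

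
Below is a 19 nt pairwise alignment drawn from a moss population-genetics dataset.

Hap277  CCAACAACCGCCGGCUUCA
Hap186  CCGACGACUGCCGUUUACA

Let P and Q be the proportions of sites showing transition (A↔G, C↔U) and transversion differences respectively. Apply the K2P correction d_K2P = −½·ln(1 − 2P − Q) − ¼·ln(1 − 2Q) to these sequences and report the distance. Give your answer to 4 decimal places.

0.4327

Mismatches occur at site 3 (A/G, transition), site 6 (A/G, transition), site 9 (C/U, transition), site 14 (G/U, transversion), site 15 (C/U, transition), site 17 (U/A, transversion).
Of the 6 differences, 4 transitions and 2 transversions over 19 sites: P = 4/19 = 0.210526, Q = 2/19 = 0.105263.
d = −0.5·ln(0.473685) − 0.25·ln(0.789474) = −0.5·(-0.747213) − 0.25·(-0.236388) = 0.4327.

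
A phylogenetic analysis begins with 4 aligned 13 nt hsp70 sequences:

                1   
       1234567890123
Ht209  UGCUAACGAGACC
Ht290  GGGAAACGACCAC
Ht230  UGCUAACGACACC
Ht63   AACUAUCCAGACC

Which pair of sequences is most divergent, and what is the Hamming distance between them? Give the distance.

Pairwise Hamming distances:
  Ht209 vs Ht290: 6
  Ht209 vs Ht230: 1
  Ht209 vs Ht63: 4
  Ht290 vs Ht230: 5
  Ht290 vs Ht63: 9
  Ht230 vs Ht63: 5
The largest is 9, between Ht290 and Ht63.

9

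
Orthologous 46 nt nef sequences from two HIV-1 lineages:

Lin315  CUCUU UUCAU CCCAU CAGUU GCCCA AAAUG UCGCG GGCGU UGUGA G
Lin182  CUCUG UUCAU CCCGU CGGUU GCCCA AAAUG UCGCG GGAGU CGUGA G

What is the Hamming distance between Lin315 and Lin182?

5

The sequences differ at positions 5 (U/G), 14 (A/G), 17 (A/G), 38 (C/A), 41 (U/C).
That gives 5 mismatches out of 46 aligned sites, so the Hamming distance is 5.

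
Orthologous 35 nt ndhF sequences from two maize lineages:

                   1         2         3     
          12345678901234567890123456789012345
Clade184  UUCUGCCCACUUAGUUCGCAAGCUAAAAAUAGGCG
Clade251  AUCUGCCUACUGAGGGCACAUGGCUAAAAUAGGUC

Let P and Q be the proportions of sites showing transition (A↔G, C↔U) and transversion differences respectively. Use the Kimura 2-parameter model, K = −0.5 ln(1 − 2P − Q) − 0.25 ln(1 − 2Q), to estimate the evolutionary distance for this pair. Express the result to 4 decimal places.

The sequences differ at positions 1 (U/A, transversion), 8 (C/U, transition), 12 (U/G, transversion), 15 (U/G, transversion), 16 (U/G, transversion), 18 (G/A, transition), 21 (A/U, transversion), 23 (C/G, transversion), 24 (U/C, transition), 25 (A/U, transversion), 34 (C/U, transition), 35 (G/C, transversion).
Of the 12 differences, 4 transitions and 8 transversions over 35 sites: P = 4/35 = 0.114286, Q = 8/35 = 0.228571.
d = −0.5·ln(0.542857) − 0.25·ln(0.542858) = −0.5·(-0.610909) − 0.25·(-0.610908) = 0.4582.

0.4582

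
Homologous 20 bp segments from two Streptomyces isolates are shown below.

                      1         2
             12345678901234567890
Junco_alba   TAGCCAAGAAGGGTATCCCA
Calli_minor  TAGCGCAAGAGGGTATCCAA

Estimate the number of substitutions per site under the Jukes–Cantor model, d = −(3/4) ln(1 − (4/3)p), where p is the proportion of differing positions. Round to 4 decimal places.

0.3041

Mismatches occur at site 5 (C→G), site 6 (A→C), site 8 (G→A), site 9 (A→G), site 19 (C→A).
p = 5/20 = 0.250000.
d = −0.75 · ln(1 − (4/3)·0.250000) = −0.75 · ln(0.666667) = −0.75 · (-0.405465) = 0.3041.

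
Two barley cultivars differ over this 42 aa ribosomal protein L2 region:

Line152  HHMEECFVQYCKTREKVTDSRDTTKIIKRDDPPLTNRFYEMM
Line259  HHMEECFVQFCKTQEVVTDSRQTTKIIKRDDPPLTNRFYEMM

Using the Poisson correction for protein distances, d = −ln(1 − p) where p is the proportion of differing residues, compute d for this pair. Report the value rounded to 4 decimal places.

0.1001

The sequences differ at positions 10 (Y/F), 14 (R/Q), 16 (K/V), 22 (D/Q).
p = 4/42 = 0.095238.
d = −ln(1 − 0.095238) = −ln(0.904762) = 0.1001.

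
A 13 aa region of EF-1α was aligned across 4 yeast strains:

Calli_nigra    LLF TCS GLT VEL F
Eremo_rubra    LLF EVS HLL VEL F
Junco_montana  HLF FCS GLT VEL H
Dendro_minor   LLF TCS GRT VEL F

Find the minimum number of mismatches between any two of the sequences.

Pairwise Hamming distances:
  Calli_nigra vs Eremo_rubra: 4
  Calli_nigra vs Junco_montana: 3
  Calli_nigra vs Dendro_minor: 1
  Eremo_rubra vs Junco_montana: 6
  Eremo_rubra vs Dendro_minor: 5
  Junco_montana vs Dendro_minor: 4
The smallest is 1, between Calli_nigra and Dendro_minor.

1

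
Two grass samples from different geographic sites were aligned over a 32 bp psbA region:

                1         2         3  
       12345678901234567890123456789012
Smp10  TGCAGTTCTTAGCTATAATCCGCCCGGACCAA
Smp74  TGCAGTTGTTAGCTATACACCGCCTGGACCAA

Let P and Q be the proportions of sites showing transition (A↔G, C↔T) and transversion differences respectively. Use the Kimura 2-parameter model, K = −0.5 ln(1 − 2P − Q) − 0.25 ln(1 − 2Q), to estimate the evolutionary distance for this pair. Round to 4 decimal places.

0.1369

Differing sites — 8:C/G (Tv); 18:A/C (Tv); 19:T/A (Tv); 25:C/T (Ti).
Of the 4 differences, 1 transition and 3 transversions over 32 sites: P = 1/32 = 0.031250, Q = 3/32 = 0.093750.
d = −0.5·ln(0.843750) − 0.25·ln(0.812500) = −0.5·(-0.169899) − 0.25·(-0.207639) = 0.1369.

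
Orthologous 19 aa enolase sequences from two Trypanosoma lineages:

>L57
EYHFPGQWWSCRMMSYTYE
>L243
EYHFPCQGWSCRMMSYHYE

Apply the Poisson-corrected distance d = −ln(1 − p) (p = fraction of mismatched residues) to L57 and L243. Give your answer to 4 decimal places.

0.1719

Differing sites — 6:G/C; 8:W/G; 17:T/H.
p = 3/19 = 0.157895.
d = −ln(1 − 0.157895) = −ln(0.842105) = 0.1719.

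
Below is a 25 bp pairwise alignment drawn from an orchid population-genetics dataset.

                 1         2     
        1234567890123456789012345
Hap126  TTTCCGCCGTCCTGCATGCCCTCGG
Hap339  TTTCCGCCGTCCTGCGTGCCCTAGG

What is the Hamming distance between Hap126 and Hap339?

The sequences differ at positions 16 (A/G), 23 (C/A).
That gives 2 mismatches out of 25 aligned sites, so the Hamming distance is 2.

2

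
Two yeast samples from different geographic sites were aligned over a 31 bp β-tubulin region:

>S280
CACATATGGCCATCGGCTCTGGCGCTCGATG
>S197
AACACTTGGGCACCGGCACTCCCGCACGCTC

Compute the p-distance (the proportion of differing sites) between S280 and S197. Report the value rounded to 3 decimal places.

The sequences differ at positions 1 (C/A), 5 (T/C), 6 (A/T), 10 (C/G), 13 (T/C), 18 (T/A), 21 (G/C), 22 (G/C), 26 (T/A), 29 (A/C), 31 (G/C).
There are 11 differences over 31 sites, so p = 11/31 = 0.355.

0.355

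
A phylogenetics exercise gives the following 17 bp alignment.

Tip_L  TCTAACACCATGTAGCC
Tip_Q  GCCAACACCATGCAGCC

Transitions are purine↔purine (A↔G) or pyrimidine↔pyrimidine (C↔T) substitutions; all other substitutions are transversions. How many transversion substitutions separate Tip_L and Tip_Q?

1

Mismatches occur at site 1 (T→G, transversion), site 3 (T→C, transition), site 13 (T→C, transition).
Of the 3 differences, 2 transitions and 1 transversion, so the answer is 1.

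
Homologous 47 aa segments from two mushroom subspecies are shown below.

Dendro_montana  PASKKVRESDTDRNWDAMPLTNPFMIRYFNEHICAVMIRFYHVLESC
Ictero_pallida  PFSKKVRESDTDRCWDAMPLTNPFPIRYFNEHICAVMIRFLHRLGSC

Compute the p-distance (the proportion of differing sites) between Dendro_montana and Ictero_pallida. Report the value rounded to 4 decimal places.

The sequences differ at positions 2 (A/F), 14 (N/C), 25 (M/P), 41 (Y/L), 43 (V/R), 45 (E/G).
There are 6 differences over 47 sites, so p = 6/47 = 0.1277.

0.1277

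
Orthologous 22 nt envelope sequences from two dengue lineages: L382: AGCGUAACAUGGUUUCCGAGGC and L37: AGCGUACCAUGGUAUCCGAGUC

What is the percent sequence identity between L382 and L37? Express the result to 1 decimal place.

Mismatches occur at site 7 (A↔C), site 14 (U↔A), site 21 (G↔U).
19 of the 22 sites match, so the percent identity is 19/22 × 100 = 86.4%.

86.4%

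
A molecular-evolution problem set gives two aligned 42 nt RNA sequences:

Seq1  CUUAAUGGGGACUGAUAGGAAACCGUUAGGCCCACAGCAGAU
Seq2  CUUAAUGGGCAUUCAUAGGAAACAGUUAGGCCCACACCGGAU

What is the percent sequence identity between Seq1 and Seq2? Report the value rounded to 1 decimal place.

Differing sites — 10:G/C; 12:C/U; 14:G/C; 24:C/A; 37:G/C; 39:A/G.
36 of the 42 sites match, so the percent identity is 36/42 × 100 = 85.7%.

85.7%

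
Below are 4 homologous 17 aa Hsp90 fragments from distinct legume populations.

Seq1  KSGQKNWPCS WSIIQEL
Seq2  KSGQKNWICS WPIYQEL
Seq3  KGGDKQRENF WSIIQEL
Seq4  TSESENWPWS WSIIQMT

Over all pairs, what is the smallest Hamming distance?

3

Pairwise Hamming distances:
  Seq1 vs Seq2: 3
  Seq1 vs Seq3: 7
  Seq1 vs Seq4: 7
  Seq2 vs Seq3: 9
  Seq2 vs Seq4: 10
  Seq3 vs Seq4: 12
The smallest is 3, between Seq1 and Seq2.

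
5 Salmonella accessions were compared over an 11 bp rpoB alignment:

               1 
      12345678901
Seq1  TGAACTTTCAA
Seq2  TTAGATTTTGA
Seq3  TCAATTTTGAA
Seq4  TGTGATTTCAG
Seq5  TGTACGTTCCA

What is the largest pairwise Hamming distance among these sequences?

7

Pairwise Hamming distances:
  Seq1 vs Seq2: 5
  Seq1 vs Seq3: 3
  Seq1 vs Seq4: 4
  Seq1 vs Seq5: 3
  Seq2 vs Seq3: 5
  Seq2 vs Seq4: 5
  Seq2 vs Seq5: 7
  Seq3 vs Seq4: 6
  Seq3 vs Seq5: 6
  Seq4 vs Seq5: 5
The largest is 7, between Seq2 and Seq5.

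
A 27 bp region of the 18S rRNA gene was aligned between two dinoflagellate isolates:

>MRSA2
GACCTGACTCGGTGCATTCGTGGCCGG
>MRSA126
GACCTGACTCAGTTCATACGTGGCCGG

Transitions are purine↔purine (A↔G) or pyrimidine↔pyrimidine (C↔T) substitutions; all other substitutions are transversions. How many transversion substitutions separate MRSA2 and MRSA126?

The sequences differ at positions 11 (G/A, transition), 14 (G/T, transversion), 18 (T/A, transversion).
Of the 3 differences, 1 transition and 2 transversions, so the answer is 2.

2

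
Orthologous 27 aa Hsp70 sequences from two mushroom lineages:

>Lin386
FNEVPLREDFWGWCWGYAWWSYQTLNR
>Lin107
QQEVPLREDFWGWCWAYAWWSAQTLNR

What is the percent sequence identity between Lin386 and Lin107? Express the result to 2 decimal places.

85.19%

The sequences differ at positions 1 (F/Q), 2 (N/Q), 16 (G/A), 22 (Y/A).
23 of the 27 sites match, so the percent identity is 23/27 × 100 = 85.19%.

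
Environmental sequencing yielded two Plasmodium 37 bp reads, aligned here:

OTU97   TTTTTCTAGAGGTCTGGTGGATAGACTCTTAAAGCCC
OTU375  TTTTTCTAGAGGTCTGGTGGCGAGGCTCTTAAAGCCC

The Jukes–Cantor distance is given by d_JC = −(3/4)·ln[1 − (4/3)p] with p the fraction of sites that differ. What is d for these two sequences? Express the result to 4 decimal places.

The sequences differ at positions 21 (A/C), 22 (T/G), 25 (A/G).
p = 3/37 = 0.081081.
d = −0.75 · ln(1 − (4/3)·0.081081) = −0.75 · ln(0.891892) = −0.75 · (-0.114410) = 0.0858.

0.0858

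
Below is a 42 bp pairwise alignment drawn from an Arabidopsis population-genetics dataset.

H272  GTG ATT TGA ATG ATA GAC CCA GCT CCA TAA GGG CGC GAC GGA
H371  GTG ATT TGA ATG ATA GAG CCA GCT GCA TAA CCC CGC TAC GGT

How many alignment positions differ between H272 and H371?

The sequences differ at positions 18 (C/G), 25 (C/G), 31 (G/C), 32 (G/C), 33 (G/C), 37 (G/T), 42 (A/T).
That gives 7 mismatches out of 42 aligned sites, so the Hamming distance is 7.

7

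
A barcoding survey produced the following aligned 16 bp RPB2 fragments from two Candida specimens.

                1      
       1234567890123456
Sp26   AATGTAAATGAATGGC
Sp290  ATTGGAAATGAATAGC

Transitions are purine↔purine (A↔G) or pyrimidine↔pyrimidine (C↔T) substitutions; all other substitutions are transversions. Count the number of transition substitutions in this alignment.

Mismatches occur at site 2 (A↔T, transversion), site 5 (T↔G, transversion), site 14 (G↔A, transition).
Of the 3 differences, 1 transition and 2 transversions, so the answer is 1.

1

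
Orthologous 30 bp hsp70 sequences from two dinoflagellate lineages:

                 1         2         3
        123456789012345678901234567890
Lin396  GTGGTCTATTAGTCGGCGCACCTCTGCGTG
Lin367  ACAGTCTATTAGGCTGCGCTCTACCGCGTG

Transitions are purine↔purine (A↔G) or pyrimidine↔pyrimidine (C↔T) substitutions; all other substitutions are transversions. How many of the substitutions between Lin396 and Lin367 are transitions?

5

Differing sites — 1:G/A (Ti); 2:T/C (Ti); 3:G/A (Ti); 13:T/G (Tv); 15:G/T (Tv); 20:A/T (Tv); 22:C/T (Ti); 23:T/A (Tv); 25:T/C (Ti).
Of the 9 differences, 5 transitions and 4 transversions, so the answer is 5.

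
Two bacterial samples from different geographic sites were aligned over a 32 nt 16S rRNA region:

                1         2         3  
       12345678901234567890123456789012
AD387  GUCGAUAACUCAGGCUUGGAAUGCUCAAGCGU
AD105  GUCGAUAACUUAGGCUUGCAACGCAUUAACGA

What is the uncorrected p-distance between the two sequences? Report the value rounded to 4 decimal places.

Mismatches occur at site 11 (C→U), site 19 (G→C), site 22 (U→C), site 25 (U→A), site 26 (C→U), site 27 (A→U), site 29 (G→A), site 32 (U→A).
There are 8 differences over 32 sites, so p = 8/32 = 0.2500.

0.2500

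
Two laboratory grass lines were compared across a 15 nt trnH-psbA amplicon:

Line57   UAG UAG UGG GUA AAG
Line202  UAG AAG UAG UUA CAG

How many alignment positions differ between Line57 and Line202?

4

Differing sites — 4:U/A; 8:G/A; 10:G/U; 13:A/C.
That gives 4 mismatches out of 15 aligned sites, so the Hamming distance is 4.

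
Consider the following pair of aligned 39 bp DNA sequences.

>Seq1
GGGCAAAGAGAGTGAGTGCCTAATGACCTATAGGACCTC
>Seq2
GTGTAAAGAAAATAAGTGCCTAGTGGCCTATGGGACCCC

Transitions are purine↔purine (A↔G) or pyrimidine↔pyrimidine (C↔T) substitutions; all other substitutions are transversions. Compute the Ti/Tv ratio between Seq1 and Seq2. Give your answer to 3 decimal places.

8.000

The sequences differ at positions 2 (G/T, transversion), 4 (C/T, transition), 10 (G/A, transition), 12 (G/A, transition), 14 (G/A, transition), 23 (A/G, transition), 26 (A/G, transition), 32 (A/G, transition), 38 (T/C, transition).
Of the 9 differences, 8 transitions and 1 transversion, so Ti/Tv = 8/1 = 8.000.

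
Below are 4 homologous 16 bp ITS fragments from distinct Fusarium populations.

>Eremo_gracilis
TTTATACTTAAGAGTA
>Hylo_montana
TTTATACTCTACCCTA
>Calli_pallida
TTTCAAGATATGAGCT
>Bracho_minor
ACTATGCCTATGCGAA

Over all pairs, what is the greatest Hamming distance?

12

Pairwise Hamming distances:
  Eremo_gracilis vs Hylo_montana: 5
  Eremo_gracilis vs Calli_pallida: 7
  Eremo_gracilis vs Bracho_minor: 7
  Hylo_montana vs Calli_pallida: 12
  Hylo_montana vs Bracho_minor: 10
  Calli_pallida vs Bracho_minor: 10
The largest is 12, between Hylo_montana and Calli_pallida.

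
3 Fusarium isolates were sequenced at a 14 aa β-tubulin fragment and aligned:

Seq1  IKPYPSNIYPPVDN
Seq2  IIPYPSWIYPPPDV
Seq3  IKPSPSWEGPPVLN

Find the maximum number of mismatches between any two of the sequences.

Pairwise Hamming distances:
  Seq1 vs Seq2: 4
  Seq1 vs Seq3: 5
  Seq2 vs Seq3: 7
The largest is 7, between Seq2 and Seq3.

7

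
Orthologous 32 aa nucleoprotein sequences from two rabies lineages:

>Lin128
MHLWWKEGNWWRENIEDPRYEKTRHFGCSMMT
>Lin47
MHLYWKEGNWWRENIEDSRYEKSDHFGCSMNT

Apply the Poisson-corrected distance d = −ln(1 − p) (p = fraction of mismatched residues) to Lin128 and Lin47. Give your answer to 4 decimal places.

The sequences differ at positions 4 (W/Y), 18 (P/S), 23 (T/S), 24 (R/D), 31 (M/N).
p = 5/32 = 0.156250.
d = −ln(1 − 0.156250) = −ln(0.843750) = 0.1699.

0.1699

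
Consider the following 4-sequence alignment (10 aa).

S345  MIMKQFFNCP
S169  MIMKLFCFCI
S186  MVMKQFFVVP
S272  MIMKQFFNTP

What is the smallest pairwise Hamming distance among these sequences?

1

Pairwise Hamming distances:
  S345 vs S169: 4
  S345 vs S186: 3
  S345 vs S272: 1
  S169 vs S186: 6
  S169 vs S272: 5
  S186 vs S272: 3
The smallest is 1, between S345 and S272.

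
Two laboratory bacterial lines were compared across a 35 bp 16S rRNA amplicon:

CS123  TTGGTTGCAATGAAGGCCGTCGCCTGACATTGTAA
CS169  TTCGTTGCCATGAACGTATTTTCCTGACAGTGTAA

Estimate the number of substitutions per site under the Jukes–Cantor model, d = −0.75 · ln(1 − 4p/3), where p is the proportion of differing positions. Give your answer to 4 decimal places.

Mismatches occur at site 3 (G/C), site 9 (A/C), site 15 (G/C), site 17 (C/T), site 18 (C/A), site 19 (G/T), site 21 (C/T), site 22 (G/T), site 30 (T/G).
p = 9/35 = 0.257143.
d = −0.75 · ln(1 − (4/3)·0.257143) = −0.75 · ln(0.657143) = −0.75 · (-0.419854) = 0.3149.

0.3149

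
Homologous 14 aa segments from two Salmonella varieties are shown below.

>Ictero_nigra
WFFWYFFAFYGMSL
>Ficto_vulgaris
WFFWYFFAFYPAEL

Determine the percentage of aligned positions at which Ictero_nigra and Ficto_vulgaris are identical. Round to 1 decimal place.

Differing sites — 11:G/P; 12:M/A; 13:S/E.
11 of the 14 sites match, so the percent identity is 11/14 × 100 = 78.6%.

78.6%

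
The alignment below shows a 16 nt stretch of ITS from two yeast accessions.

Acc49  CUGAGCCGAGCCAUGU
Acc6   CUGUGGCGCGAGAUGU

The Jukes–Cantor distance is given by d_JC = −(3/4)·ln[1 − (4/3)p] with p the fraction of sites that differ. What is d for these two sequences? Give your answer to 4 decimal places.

Mismatches occur at site 4 (A→U), site 6 (C→G), site 9 (A→C), site 11 (C→A), site 12 (C→G).
p = 5/16 = 0.312500.
d = −0.75 · ln(1 − (4/3)·0.312500) = −0.75 · ln(0.583333) = −0.75 · (-0.538997) = 0.4042.

0.4042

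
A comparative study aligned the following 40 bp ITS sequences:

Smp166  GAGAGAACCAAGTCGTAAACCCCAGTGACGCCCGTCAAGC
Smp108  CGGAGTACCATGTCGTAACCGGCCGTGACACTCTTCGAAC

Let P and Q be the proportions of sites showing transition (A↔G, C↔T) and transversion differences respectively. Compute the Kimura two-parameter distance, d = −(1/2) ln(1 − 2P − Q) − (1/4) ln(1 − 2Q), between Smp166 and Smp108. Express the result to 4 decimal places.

0.4266

The sequences differ at positions 1 (G/C, transversion), 2 (A/G, transition), 6 (A/T, transversion), 11 (A/T, transversion), 19 (A/C, transversion), 21 (C/G, transversion), 22 (C/G, transversion), 24 (A/C, transversion), 30 (G/A, transition), 32 (C/T, transition), 34 (G/T, transversion), 37 (A/G, transition), 39 (G/A, transition).
Of the 13 differences, 5 transitions and 8 transversions over 40 sites: P = 5/40 = 0.125000, Q = 8/40 = 0.200000.
d = −0.5·ln(0.550000) − 0.25·ln(0.600000) = −0.5·(-0.597837) − 0.25·(-0.510826) = 0.4266.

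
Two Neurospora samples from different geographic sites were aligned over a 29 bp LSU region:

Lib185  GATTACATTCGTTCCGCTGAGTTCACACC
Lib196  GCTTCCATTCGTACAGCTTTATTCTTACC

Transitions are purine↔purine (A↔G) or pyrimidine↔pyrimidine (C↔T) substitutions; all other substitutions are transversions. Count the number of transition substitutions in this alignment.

2

Differing sites — 2:A/C (Tv); 5:A/C (Tv); 13:T/A (Tv); 15:C/A (Tv); 19:G/T (Tv); 20:A/T (Tv); 21:G/A (Ti); 25:A/T (Tv); 26:C/T (Ti).
Of the 9 differences, 2 transitions and 7 transversions, so the answer is 2.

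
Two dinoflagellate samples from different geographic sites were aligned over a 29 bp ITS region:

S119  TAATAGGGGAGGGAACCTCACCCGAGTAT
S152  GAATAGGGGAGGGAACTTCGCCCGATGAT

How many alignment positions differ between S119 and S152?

5

Mismatches occur at site 1 (T/G), site 17 (C/T), site 20 (A/G), site 26 (G/T), site 27 (T/G).
That gives 5 mismatches out of 29 aligned sites, so the Hamming distance is 5.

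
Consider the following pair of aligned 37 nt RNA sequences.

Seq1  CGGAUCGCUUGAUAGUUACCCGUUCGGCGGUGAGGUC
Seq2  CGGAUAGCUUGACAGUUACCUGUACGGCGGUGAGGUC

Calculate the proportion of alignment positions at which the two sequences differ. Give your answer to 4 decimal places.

Mismatches occur at site 6 (C→A), site 13 (U→C), site 21 (C→U), site 24 (U→A).
There are 4 differences over 37 sites, so p = 4/37 = 0.1081.

0.1081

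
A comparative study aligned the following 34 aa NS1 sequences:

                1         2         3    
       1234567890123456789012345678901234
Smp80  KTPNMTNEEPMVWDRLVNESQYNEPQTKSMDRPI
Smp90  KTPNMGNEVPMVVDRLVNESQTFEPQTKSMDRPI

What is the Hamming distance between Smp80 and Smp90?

The sequences differ at positions 6 (T/G), 9 (E/V), 13 (W/V), 22 (Y/T), 23 (N/F).
That gives 5 mismatches out of 34 aligned sites, so the Hamming distance is 5.

5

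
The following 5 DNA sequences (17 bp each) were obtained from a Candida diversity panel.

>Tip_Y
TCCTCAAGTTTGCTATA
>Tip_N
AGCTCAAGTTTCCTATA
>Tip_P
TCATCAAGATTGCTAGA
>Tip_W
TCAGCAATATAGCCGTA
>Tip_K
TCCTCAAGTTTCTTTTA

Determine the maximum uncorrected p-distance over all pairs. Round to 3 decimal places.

Pairwise Hamming distances:
  Tip_Y vs Tip_N: 3
  Tip_Y vs Tip_P: 3
  Tip_Y vs Tip_W: 7
  Tip_Y vs Tip_K: 3
  Tip_N vs Tip_P: 6
  Tip_N vs Tip_W: 10
  Tip_N vs Tip_K: 4
  Tip_P vs Tip_W: 6
  Tip_P vs Tip_K: 6
  Tip_W vs Tip_K: 9
The largest is 10 mismatches, between Tip_N and Tip_W; p = 10/17 = 0.588.

0.588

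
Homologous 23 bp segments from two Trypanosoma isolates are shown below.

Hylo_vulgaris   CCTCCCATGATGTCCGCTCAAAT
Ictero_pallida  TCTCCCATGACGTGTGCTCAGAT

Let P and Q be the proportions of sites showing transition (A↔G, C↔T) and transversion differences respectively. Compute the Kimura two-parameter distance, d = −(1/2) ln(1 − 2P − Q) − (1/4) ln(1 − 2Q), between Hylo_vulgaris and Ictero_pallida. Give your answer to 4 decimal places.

0.2710

Mismatches occur at site 1 (C↔T, transition), site 11 (T↔C, transition), site 14 (C↔G, transversion), site 15 (C↔T, transition), site 21 (A↔G, transition).
Of the 5 differences, 4 transitions and 1 transversion over 23 sites: P = 4/23 = 0.173913, Q = 1/23 = 0.043478.
d = −0.5·ln(0.608696) − 0.25·ln(0.913044) = −0.5·(-0.496436) − 0.25·(-0.090971) = 0.2710.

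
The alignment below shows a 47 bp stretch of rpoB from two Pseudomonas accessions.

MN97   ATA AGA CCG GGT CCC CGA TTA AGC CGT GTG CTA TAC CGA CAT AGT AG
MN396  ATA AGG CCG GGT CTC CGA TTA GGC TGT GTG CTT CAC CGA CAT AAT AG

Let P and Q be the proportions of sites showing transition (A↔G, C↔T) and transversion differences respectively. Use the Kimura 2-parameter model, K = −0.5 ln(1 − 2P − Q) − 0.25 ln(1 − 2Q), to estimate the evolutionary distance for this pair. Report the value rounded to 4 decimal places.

0.1728

The sequences differ at positions 6 (A/G, transition), 14 (C/T, transition), 22 (A/G, transition), 25 (C/T, transition), 33 (A/T, transversion), 34 (T/C, transition), 44 (G/A, transition).
Of the 7 differences, 6 transitions and 1 transversion over 47 sites: P = 6/47 = 0.127660, Q = 1/47 = 0.021277.
d = −0.5·ln(0.723403) − 0.25·ln(0.957446) = −0.5·(-0.323789) − 0.25·(-0.043486) = 0.1728.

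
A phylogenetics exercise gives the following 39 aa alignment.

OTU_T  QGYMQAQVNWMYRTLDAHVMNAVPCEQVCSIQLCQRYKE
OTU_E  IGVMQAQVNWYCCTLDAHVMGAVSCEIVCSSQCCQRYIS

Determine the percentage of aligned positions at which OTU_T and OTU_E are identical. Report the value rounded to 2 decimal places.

Mismatches occur at site 1 (Q/I), site 3 (Y/V), site 11 (M/Y), site 12 (Y/C), site 13 (R/C), site 21 (N/G), site 24 (P/S), site 27 (Q/I), site 31 (I/S), site 33 (L/C), site 38 (K/I), site 39 (E/S).
27 of the 39 sites match, so the percent identity is 27/39 × 100 = 69.23%.

69.23%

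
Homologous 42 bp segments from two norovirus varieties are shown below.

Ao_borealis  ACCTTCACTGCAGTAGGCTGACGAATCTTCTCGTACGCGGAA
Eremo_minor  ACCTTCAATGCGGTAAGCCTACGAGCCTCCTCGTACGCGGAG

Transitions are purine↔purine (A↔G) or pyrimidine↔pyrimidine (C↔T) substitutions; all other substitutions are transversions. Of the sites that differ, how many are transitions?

7

Differing sites — 8:C/A (Tv); 12:A/G (Ti); 16:G/A (Ti); 19:T/C (Ti); 20:G/T (Tv); 25:A/G (Ti); 26:T/C (Ti); 29:T/C (Ti); 42:A/G (Ti).
Of the 9 differences, 7 transitions and 2 transversions, so the answer is 7.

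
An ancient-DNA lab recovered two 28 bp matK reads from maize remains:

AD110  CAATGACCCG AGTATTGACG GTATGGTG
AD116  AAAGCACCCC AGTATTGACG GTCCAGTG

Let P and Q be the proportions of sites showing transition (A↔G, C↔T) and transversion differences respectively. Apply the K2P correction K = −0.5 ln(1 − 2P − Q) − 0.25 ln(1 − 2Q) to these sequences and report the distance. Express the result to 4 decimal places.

0.3043

The sequences differ at positions 1 (C/A, transversion), 4 (T/G, transversion), 5 (G/C, transversion), 10 (G/C, transversion), 23 (A/C, transversion), 24 (T/C, transition), 25 (G/A, transition).
Of the 7 differences, 2 transitions and 5 transversions over 28 sites: P = 2/28 = 0.071429, Q = 5/28 = 0.178571.
d = −0.5·ln(0.678571) − 0.25·ln(0.642858) = −0.5·(-0.387766) − 0.25·(-0.441831) = 0.3043.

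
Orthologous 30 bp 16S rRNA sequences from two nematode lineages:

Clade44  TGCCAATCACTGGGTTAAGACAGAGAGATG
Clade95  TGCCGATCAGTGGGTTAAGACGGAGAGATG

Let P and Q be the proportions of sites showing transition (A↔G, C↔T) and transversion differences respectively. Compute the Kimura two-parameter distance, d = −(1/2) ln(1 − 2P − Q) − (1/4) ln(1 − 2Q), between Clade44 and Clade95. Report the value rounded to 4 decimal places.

0.1084

Mismatches occur at site 5 (A/G, transition), site 10 (C/G, transversion), site 22 (A/G, transition).
Of the 3 differences, 2 transitions and 1 transversion over 30 sites: P = 2/30 = 0.066667, Q = 1/30 = 0.033333.
d = −0.5·ln(0.833333) − 0.25·ln(0.933334) = −0.5·(-0.182322) − 0.25·(-0.068992) = 0.1084.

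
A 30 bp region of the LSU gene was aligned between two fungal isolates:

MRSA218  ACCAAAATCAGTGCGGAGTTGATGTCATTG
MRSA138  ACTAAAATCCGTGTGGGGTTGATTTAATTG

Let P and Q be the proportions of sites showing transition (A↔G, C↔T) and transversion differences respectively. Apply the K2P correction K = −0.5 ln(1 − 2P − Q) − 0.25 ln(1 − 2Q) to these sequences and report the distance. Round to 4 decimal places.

The sequences differ at positions 3 (C/T, transition), 10 (A/C, transversion), 14 (C/T, transition), 17 (A/G, transition), 24 (G/T, transversion), 26 (C/A, transversion).
Of the 6 differences, 3 transitions and 3 transversions over 30 sites: P = 3/30 = 0.100000, Q = 3/30 = 0.100000.
d = −0.5·ln(0.700000) − 0.25·ln(0.800000) = −0.5·(-0.356675) − 0.25·(-0.223144) = 0.2341.

0.2341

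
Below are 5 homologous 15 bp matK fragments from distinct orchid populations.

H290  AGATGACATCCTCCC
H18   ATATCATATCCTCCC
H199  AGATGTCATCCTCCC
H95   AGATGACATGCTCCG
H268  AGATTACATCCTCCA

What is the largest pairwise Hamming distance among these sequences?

Pairwise Hamming distances:
  H290 vs H18: 3
  H290 vs H199: 1
  H290 vs H95: 2
  H290 vs H268: 2
  H18 vs H199: 4
  H18 vs H95: 5
  H18 vs H268: 4
  H199 vs H95: 3
  H199 vs H268: 3
  H95 vs H268: 3
The largest is 5, between H18 and H95.

5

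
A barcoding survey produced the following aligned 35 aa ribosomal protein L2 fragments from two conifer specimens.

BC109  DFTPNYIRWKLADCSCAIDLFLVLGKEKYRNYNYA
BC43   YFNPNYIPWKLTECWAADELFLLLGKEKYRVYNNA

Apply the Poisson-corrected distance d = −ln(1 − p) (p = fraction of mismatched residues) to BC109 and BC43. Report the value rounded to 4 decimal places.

Mismatches occur at site 1 (D↔Y), site 3 (T↔N), site 8 (R↔P), site 12 (A↔T), site 13 (D↔E), site 15 (S↔W), site 16 (C↔A), site 18 (I↔D), site 19 (D↔E), site 23 (V↔L), site 31 (N↔V), site 34 (Y↔N).
p = 12/35 = 0.342857.
d = −ln(1 − 0.342857) = −ln(0.657143) = 0.4199.

0.4199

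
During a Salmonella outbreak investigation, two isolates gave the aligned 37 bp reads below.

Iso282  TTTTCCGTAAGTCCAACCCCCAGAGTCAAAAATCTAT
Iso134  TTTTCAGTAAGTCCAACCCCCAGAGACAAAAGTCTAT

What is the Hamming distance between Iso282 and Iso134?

3

The sequences differ at positions 6 (C/A), 26 (T/A), 32 (A/G).
That gives 3 mismatches out of 37 aligned sites, so the Hamming distance is 3.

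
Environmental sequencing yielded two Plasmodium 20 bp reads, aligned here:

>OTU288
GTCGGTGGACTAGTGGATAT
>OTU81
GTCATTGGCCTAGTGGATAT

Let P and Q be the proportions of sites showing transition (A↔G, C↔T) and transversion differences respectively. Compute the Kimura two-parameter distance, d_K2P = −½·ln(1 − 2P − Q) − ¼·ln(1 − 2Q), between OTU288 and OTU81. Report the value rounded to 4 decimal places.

Mismatches occur at site 4 (G/A, transition), site 5 (G/T, transversion), site 9 (A/C, transversion).
Of the 3 differences, 1 transition and 2 transversions over 20 sites: P = 1/20 = 0.050000, Q = 2/20 = 0.100000.
d = −0.5·ln(0.800000) − 0.25·ln(0.800000) = −0.5·(-0.223144) − 0.25·(-0.223144) = 0.1674.

0.1674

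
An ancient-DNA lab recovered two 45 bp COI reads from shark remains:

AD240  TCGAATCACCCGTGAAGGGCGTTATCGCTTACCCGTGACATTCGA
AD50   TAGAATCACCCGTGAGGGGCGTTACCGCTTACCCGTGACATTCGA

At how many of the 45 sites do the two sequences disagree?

3

Differing sites — 2:C/A; 16:A/G; 25:T/C.
That gives 3 mismatches out of 45 aligned sites, so the Hamming distance is 3.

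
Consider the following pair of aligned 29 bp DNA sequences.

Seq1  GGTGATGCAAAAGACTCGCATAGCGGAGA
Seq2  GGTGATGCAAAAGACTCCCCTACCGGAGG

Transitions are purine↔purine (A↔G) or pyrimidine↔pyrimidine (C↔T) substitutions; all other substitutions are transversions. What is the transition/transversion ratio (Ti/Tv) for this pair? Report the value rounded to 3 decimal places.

The sequences differ at positions 18 (G/C, transversion), 20 (A/C, transversion), 23 (G/C, transversion), 29 (A/G, transition).
Of the 4 differences, 1 transition and 3 transversions, so Ti/Tv = 1/3 = 0.333.

0.333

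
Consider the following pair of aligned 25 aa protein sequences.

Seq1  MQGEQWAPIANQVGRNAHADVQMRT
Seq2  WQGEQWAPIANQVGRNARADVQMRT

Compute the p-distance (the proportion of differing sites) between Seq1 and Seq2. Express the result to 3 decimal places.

Mismatches occur at site 1 (M/W), site 18 (H/R).
There are 2 differences over 25 sites, so p = 2/25 = 0.080.

0.080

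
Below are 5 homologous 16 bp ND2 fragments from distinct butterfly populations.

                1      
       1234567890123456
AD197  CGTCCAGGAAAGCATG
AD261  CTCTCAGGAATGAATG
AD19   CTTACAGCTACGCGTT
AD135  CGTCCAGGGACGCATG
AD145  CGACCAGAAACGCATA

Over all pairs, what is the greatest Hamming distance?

Pairwise Hamming distances:
  AD197 vs AD261: 5
  AD197 vs AD19: 7
  AD197 vs AD135: 2
  AD197 vs AD145: 4
  AD261 vs AD19: 8
  AD261 vs AD135: 6
  AD261 vs AD145: 7
  AD19 vs AD135: 6
  AD19 vs AD145: 7
  AD135 vs AD145: 4
The largest is 8, between AD261 and AD19.

8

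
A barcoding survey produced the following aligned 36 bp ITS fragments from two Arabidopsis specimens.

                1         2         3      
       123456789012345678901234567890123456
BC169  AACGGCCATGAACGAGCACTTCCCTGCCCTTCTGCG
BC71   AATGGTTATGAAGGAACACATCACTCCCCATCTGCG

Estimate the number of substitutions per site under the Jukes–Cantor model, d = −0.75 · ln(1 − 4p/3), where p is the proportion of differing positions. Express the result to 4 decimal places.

Differing sites — 3:C/T; 6:C/T; 7:C/T; 13:C/G; 16:G/A; 20:T/A; 23:C/A; 26:G/C; 30:T/A.
p = 9/36 = 0.250000.
d = −0.75 · ln(1 − (4/3)·0.250000) = −0.75 · ln(0.666667) = −0.75 · (-0.405465) = 0.3041.

0.3041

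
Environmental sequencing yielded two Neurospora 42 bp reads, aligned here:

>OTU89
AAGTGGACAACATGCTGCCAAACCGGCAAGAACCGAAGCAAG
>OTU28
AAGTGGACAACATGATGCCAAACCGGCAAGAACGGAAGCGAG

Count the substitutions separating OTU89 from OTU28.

3

Mismatches occur at site 15 (C/A), site 34 (C/G), site 40 (A/G).
That gives 3 mismatches out of 42 aligned sites, so the Hamming distance is 3.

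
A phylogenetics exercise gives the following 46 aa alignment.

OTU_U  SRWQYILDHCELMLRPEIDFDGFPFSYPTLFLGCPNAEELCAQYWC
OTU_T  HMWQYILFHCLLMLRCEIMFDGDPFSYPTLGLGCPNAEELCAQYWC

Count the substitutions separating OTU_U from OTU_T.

8

The sequences differ at positions 1 (S/H), 2 (R/M), 8 (D/F), 11 (E/L), 16 (P/C), 19 (D/M), 23 (F/D), 31 (F/G).
That gives 8 mismatches out of 46 aligned sites, so the Hamming distance is 8.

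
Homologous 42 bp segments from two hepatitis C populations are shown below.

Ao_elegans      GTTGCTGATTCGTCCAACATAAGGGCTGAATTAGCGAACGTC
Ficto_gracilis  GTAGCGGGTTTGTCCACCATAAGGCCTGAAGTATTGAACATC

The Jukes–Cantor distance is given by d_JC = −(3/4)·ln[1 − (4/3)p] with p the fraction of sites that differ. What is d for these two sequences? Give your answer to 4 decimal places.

Mismatches occur at site 3 (T→A), site 6 (T→G), site 8 (A→G), site 11 (C→T), site 17 (A→C), site 25 (G→C), site 31 (T→G), site 34 (G→T), site 35 (C→T), site 40 (G→A).
p = 10/42 = 0.238095.
d = −0.75 · ln(1 − (4/3)·0.238095) = −0.75 · ln(0.682540) = −0.75 · (-0.381934) = 0.2865.

0.2865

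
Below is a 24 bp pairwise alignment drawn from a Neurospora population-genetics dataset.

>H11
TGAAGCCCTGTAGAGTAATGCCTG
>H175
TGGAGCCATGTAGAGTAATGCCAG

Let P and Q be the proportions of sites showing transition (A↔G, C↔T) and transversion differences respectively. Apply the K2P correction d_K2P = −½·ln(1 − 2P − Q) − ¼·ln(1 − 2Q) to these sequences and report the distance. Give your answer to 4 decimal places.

The sequences differ at positions 3 (A/G, transition), 8 (C/A, transversion), 23 (T/A, transversion).
Of the 3 differences, 1 transition and 2 transversions over 24 sites: P = 1/24 = 0.041667, Q = 2/24 = 0.083333.
d = −0.5·ln(0.833333) − 0.25·ln(0.833334) = −0.5·(-0.182322) − 0.25·(-0.182321) = 0.1367.

0.1367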